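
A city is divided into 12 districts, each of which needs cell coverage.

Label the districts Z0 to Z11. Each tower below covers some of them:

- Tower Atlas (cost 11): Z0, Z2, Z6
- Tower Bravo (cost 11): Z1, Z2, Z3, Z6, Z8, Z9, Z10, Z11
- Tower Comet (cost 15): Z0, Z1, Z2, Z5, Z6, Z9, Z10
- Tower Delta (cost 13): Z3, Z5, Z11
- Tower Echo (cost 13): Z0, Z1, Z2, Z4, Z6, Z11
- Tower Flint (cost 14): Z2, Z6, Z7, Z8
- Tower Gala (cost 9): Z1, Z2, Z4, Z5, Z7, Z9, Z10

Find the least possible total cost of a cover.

Atlas, Bravo, Gala together cover every district (Atlas ∪ Bravo ∪ Gala = {Z0, Z1, Z2, Z3, Z4, Z5, Z6, Z7, Z8, Z9, Z10, Z11}); total cost 11 + 11 + 9 = 31.
No covering selection has total cost below 31.

31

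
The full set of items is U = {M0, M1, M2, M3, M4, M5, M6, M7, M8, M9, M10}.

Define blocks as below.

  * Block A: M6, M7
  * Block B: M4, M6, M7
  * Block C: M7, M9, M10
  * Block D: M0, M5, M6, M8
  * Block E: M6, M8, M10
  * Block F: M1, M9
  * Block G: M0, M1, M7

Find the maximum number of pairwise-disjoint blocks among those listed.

B, F are pairwise disjoint (B={M4,M6,M7}; F={M1,M9}).
Every remaining block overlaps one of these, and no 3 of the listed blocks are pairwise disjoint, so 2 is the maximum.

2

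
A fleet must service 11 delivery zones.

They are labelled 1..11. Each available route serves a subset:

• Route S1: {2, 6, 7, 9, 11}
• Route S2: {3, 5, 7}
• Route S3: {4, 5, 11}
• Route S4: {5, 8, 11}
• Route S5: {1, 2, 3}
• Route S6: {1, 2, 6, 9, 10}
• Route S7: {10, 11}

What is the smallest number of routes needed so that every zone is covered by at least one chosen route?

4

Take {S2, S3, S4, S6}. Their union is {1, 2, 3, 4, 5, 6, 7, 8, 9, 10, 11}, which is all 11 zones.
No 3 of the 7 routes cover everything (all 35 combinations miss at least one zone), so 4 is optimal.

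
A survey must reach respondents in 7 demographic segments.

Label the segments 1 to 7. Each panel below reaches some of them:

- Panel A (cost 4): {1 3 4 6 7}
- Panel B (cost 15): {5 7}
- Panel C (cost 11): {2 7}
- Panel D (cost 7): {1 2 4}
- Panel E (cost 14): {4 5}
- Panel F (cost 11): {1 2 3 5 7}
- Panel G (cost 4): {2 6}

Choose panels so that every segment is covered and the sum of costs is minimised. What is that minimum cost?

A, F together cover every segment (A ∪ F = {1, 2, 3, 4, 5, 6, 7}); total cost 4 + 11 = 15.
The greedy pick A, G, F costs 19; no covering selection beats 15.

15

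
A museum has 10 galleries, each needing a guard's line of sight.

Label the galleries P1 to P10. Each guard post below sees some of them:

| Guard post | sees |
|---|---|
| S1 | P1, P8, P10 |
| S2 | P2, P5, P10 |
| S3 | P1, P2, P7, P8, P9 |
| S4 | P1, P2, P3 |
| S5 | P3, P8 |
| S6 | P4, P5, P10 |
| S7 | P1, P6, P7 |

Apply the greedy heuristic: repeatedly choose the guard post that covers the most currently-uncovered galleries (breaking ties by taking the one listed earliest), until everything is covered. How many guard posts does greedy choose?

Greedy: pick S3 (covers 5 new) → pick S6 (covers 3 new) → pick S4 (covers 1 new) → pick S7 (covers 1 new). Total picks: 4.

4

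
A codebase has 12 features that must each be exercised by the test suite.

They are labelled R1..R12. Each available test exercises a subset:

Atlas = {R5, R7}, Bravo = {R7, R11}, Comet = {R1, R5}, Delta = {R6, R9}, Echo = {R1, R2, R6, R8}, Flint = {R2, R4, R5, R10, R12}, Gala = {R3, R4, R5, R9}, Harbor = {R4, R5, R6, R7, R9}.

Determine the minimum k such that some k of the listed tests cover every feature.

Take {Bravo, Echo, Flint, Gala}. Their union is {R1, R2, R3, R4, R5, R6, R7, R8, R9, R10, R11, R12}, which is all 12 features.
Only Flint contains R10, so Flint is forced; the remaining 7 features need at least 3 more tests (each remaining test adds at most 3) — so at least 4 tests are needed, and 4 is optimal.

4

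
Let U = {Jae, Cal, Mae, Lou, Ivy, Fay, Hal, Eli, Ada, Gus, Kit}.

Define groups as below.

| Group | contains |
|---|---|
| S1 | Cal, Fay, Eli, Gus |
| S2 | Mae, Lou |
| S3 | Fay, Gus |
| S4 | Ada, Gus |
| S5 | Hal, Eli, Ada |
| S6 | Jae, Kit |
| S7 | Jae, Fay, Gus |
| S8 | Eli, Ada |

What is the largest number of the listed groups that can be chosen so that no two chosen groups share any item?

S2, S3, S6, S8 are pairwise disjoint (S2={Mae,Lou}; S3={Fay,Gus}; S6={Jae,Kit}; S8={Eli,Ada}).
Every remaining group overlaps one of these, and no 5 of the listed groups are pairwise disjoint, so 4 is the maximum.

4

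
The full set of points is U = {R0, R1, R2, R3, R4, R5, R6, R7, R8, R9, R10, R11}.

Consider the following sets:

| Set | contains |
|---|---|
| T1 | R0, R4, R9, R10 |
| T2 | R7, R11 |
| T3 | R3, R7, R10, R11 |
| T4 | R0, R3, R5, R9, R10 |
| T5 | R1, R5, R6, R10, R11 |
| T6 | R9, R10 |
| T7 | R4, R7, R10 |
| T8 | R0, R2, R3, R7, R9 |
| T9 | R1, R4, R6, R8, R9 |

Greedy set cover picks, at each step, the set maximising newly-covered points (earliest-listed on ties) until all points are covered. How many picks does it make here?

4

Greedy: pick T4 (covers 5 new) → pick T9 (covers 4 new) → pick T2 (covers 2 new) → pick T8 (covers 1 new). Total picks: 4.
(The true minimum cover uses only 3 sets, so greedy is not optimal here.)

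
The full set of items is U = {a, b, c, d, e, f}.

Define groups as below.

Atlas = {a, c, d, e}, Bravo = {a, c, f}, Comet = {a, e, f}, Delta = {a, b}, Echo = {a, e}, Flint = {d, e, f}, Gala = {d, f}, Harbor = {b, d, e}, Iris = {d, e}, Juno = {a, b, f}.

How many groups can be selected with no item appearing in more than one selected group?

2

Iris, Juno are pairwise disjoint (Iris={d,e}; Juno={a,b,f}).
Every remaining group overlaps one of these, and no 3 of the listed groups are pairwise disjoint, so 2 is the maximum.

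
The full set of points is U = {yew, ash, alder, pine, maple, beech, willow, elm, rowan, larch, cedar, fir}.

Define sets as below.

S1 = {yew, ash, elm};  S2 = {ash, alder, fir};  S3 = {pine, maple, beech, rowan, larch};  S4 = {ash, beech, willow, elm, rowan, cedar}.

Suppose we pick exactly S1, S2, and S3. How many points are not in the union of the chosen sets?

2

Union of S1, S2, S3 = {yew, ash, alder, pine, maple, beech, elm, rowan, larch, fir}.
Not covered: willow, cedar — 2 points.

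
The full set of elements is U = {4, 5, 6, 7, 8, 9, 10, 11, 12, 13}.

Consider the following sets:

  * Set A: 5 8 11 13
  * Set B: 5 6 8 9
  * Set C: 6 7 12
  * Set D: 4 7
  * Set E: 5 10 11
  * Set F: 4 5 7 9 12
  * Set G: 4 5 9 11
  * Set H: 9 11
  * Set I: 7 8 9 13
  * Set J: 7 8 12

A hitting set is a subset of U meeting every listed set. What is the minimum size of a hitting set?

T = {7, 9, 11} meets every set (each contains at least one member of T), and |T| = 3.
No choice of 2 elements meets every set, so 3 is the minimum.

3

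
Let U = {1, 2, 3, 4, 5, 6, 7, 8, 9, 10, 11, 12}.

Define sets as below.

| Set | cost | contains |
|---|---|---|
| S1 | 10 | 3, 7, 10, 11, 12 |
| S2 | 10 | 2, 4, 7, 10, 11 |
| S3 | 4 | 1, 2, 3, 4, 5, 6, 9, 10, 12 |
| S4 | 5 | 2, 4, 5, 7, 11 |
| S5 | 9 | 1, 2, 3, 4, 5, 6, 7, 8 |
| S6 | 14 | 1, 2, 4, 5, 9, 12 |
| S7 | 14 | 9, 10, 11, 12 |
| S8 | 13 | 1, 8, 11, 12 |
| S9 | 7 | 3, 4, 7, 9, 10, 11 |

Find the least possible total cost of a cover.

S3, S4, S5 together cover every point (S3 ∪ S4 ∪ S5 = {1, 2, 3, 4, 5, 6, 7, 8, 9, 10, 11, 12}); total cost 4 + 5 + 9 = 18.
No covering selection has total cost below 18.

18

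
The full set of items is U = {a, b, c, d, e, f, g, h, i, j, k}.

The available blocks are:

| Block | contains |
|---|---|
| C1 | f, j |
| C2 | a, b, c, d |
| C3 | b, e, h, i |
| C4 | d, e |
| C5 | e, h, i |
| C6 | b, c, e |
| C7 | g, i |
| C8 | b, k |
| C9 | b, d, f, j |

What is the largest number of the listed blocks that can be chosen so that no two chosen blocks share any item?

C1, C4, C7, C8 are pairwise disjoint (C1={f,j}; C4={d,e}; C7={g,i}; C8={b,k}).
Every remaining block overlaps one of these, and no 5 of the listed blocks are pairwise disjoint, so 4 is the maximum.

4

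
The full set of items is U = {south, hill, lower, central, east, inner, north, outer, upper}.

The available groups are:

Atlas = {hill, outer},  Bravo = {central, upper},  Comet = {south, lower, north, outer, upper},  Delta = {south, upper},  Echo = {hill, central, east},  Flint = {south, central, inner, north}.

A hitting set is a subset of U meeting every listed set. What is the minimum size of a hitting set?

3

The 3 items {south, hill, upper} hit every group.
No choice of 2 items meets every group, so 3 is the minimum.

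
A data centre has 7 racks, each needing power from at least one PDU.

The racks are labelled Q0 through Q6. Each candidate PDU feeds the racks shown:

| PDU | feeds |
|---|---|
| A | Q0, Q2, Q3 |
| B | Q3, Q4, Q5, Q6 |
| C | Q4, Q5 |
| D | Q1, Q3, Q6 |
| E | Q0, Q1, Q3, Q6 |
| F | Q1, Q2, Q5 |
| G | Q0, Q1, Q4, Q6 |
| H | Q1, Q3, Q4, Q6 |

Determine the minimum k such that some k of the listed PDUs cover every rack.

3

A and C and D together: A ∪ C ∪ D = {Q0, Q1, Q2, Q3, Q4, Q5, Q6} — every rack is covered.
No 2 of the 8 PDUs cover everything (all 28 combinations miss at least one rack), so 3 is optimal.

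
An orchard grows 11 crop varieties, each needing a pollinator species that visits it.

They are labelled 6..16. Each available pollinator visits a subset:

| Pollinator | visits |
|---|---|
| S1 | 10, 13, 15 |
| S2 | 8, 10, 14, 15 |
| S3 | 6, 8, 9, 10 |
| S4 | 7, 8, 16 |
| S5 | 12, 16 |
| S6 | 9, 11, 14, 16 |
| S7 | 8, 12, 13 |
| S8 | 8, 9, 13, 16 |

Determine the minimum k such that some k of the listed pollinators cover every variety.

5

Take {S2, S3, S4, S6, S7}. Their union is {6, 7, 8, 9, 10, 11, 12, 13, 14, 15, 16}, which is all 11 varieties.
No 4 of the 8 pollinators cover everything (all 70 combinations miss at least one variety), so 5 is optimal.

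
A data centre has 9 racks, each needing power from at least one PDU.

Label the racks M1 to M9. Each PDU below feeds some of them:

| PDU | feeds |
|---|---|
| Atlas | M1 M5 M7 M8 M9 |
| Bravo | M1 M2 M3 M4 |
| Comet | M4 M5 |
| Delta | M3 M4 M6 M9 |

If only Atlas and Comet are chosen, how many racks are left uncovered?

Union of Atlas, Comet = {M1, M4, M5, M7, M8, M9}.
Not covered: M2, M3, M6 — 3 racks.

3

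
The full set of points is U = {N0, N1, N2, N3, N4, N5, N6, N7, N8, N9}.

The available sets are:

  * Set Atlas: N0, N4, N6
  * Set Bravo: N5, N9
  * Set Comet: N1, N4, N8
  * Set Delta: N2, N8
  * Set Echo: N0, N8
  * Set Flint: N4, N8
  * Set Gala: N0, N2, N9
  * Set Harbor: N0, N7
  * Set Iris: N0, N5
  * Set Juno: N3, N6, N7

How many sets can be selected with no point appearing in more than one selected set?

3

Flint, Iris, Juno are pairwise disjoint (Flint={N4,N8}; Iris={N0,N5}; Juno={N3,N6,N7}).
Every remaining set overlaps one of these, and no 4 of the listed sets are pairwise disjoint, so 3 is the maximum.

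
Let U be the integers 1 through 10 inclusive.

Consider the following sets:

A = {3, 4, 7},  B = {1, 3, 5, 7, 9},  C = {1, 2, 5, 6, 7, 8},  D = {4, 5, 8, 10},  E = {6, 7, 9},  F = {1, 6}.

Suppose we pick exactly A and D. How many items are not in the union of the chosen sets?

4

Union of A, D = {3, 4, 5, 7, 8, 10}.
Not covered: 1, 2, 6, 9 — 4 items.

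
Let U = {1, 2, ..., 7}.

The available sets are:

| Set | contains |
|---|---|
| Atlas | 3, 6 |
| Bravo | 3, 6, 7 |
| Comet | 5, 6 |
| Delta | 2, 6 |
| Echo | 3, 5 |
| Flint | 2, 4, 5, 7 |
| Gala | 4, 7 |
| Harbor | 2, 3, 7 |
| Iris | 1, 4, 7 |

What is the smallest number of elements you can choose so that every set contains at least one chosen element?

3

The 3 elements {3, 4, 6} hit every set.
The sets Delta, Echo, Iris are pairwise disjoint, so any hitting set needs a separate element for each — at least 3. Hence 3 is optimal.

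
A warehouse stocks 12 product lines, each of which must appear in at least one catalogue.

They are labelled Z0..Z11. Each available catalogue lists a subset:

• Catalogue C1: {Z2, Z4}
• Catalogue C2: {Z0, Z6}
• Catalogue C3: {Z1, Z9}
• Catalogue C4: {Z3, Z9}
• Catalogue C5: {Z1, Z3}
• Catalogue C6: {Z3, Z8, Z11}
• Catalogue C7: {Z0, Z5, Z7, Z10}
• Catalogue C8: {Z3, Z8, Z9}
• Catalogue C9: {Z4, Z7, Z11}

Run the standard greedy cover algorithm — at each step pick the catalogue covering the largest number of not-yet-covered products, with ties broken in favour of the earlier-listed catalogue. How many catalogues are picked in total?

Greedy: pick C7 (covers 4 new) → pick C6 (covers 3 new) → pick C1 (covers 2 new) → pick C3 (covers 2 new) → pick C2 (covers 1 new). Total picks: 5.

5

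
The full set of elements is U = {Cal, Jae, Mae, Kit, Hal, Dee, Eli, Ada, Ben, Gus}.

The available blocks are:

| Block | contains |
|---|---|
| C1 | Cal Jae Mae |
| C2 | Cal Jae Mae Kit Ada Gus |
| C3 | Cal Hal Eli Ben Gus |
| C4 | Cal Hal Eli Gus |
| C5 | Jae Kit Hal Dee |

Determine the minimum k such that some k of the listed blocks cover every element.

C2 and C3 and C5 together: C2 ∪ C3 ∪ C5 = {Cal, Jae, Mae, Kit, Hal, Dee, Eli, Ada, Ben, Gus} — every element is covered.
Only C5 contains Dee, so C5 is forced; the remaining 6 elements need at least 2 more blocks (each remaining block adds at most 4) — so at least 3 blocks are needed, and 3 is optimal.

3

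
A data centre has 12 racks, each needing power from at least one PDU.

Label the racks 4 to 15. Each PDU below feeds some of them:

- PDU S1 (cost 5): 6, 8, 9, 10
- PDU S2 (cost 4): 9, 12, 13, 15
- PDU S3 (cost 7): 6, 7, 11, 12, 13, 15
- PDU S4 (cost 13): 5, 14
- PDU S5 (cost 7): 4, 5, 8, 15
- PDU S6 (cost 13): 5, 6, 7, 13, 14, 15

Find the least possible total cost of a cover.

32

S1, S3, S5, S6 together cover every rack (S1 ∪ S3 ∪ S5 ∪ S6 = {4, 5, 6, 7, 8, 9, 10, 11, 12, 13, 14, 15}); total cost 5 + 7 + 7 + 13 = 32.
The greedy pick S2, S1, S3, S5, S4 costs 36; no covering selection beats 32.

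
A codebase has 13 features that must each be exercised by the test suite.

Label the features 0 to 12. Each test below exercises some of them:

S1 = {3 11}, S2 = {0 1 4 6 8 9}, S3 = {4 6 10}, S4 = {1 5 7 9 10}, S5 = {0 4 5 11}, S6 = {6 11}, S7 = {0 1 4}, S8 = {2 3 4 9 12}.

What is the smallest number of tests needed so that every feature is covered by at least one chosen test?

Take {S2, S4, S6, S8}. Their union is {0, 1, 2, 3, 4, 5, 6, 7, 8, 9, 10, 11, 12}, which is all 13 features.
Only S2 contains 8, so S2 is forced; the remaining 7 features need at least 3 more tests (each remaining test adds at most 3) — so at least 4 tests are needed, and 4 is optimal.

4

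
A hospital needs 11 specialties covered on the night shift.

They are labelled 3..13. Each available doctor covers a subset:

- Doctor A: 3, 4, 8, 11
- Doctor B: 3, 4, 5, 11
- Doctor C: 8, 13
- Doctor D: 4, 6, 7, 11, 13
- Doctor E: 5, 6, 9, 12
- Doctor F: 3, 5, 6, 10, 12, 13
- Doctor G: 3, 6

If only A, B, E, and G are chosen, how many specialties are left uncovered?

3

Union of A, B, E, G = {3, 4, 5, 6, 8, 9, 11, 12}.
Not covered: 7, 10, 13 — 3 specialties.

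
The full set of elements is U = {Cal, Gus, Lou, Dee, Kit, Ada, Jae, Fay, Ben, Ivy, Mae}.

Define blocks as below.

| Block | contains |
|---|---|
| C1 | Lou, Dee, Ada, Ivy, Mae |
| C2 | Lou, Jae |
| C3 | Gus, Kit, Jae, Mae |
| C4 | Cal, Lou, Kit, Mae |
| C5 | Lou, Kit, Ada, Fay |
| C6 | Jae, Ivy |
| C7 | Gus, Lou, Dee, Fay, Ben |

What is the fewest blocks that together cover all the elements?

4

C1, C3, C4, and C7 cover everything between them: the union {Cal, Gus, Lou, Dee, Kit, Ada, Jae, Fay, Ben, Ivy, Mae} is all of U.
No 3 of the 7 blocks cover everything (all 35 combinations miss at least one element), so 4 is optimal.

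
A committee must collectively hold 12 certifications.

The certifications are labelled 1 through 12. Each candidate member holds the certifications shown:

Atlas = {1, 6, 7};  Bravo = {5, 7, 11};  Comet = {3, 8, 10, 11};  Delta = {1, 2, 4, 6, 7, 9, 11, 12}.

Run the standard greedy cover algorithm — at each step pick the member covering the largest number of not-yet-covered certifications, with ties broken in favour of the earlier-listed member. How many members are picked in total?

Greedy: pick Delta (covers 8 new) → pick Comet (covers 3 new) → pick Bravo (covers 1 new). Total picks: 3.

3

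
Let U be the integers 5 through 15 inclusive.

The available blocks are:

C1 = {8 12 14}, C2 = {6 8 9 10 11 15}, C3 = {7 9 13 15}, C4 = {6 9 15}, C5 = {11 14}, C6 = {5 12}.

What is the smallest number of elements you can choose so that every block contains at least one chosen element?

3

The 3 elements {11, 12, 15} hit every block.
The blocks C4, C5, C6 are pairwise disjoint, so any hitting set needs a separate element for each — at least 3. Hence 3 is optimal.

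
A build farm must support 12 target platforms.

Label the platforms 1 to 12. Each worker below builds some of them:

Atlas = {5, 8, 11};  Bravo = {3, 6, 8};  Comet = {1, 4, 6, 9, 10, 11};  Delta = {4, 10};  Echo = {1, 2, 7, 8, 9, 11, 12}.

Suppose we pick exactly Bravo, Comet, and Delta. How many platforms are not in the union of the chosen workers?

Union of Bravo, Comet, Delta = {1, 3, 4, 6, 8, 9, 10, 11}.
Not covered: 2, 5, 7, 12 — 4 platforms.

4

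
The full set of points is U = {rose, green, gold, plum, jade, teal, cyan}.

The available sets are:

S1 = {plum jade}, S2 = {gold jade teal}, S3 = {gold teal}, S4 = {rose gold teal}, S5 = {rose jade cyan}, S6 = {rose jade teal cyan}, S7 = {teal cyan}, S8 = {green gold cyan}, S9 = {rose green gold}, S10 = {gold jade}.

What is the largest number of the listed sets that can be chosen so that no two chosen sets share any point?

S1, S7, S9 are pairwise disjoint (S1={plum,jade}; S7={teal,cyan}; S9={rose,green,gold}).
Every remaining set overlaps one of these, and no 4 of the listed sets are pairwise disjoint, so 3 is the maximum.

3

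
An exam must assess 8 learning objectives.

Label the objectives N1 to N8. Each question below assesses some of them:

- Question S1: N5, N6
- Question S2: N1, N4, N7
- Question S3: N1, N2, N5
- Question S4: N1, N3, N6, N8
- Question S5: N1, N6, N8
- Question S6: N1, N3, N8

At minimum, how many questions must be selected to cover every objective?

S2 and S3 and S4 together: S2 ∪ S3 ∪ S4 = {N1, N2, N3, N4, N5, N6, N7, N8} — every objective is covered.
Only S3 contains N2, so S3 is forced; the remaining 5 objectives need at least 2 more questions (each remaining question adds at most 3) — so at least 3 questions are needed, and 3 is optimal.

3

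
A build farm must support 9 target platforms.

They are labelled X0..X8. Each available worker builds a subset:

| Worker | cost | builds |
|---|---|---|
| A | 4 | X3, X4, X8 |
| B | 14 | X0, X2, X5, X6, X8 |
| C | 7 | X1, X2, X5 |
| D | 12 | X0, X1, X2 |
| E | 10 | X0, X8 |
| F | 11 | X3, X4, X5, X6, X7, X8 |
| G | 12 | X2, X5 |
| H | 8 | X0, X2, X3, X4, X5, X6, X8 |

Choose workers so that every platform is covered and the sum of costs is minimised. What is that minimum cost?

D, F together cover every platform (D ∪ F = {X0, X1, X2, X3, X4, X5, X6, X7, X8}); total cost 12 + 11 = 23.
The greedy pick H, C, F costs 26; no covering selection beats 23.

23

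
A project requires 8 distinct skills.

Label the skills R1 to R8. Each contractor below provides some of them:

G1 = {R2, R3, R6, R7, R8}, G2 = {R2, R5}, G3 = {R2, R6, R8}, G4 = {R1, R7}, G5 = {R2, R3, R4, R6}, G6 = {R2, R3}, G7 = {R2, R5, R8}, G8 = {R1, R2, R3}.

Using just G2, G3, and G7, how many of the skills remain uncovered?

4

Union of G2, G3, G7 = {R2, R5, R6, R8}.
Not covered: R1, R3, R4, R7 — 4 skills.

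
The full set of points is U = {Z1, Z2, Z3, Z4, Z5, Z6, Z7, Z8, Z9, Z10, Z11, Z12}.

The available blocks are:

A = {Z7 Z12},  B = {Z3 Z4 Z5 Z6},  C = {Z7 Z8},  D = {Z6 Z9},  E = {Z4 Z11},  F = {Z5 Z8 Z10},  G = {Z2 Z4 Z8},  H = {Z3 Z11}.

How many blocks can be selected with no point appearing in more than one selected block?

4

A, D, G, H are pairwise disjoint (A={Z7,Z12}; D={Z6,Z9}; G={Z2,Z4,Z8}; H={Z3,Z11}).
Every remaining block overlaps one of these, and no 5 of the listed blocks are pairwise disjoint, so 4 is the maximum.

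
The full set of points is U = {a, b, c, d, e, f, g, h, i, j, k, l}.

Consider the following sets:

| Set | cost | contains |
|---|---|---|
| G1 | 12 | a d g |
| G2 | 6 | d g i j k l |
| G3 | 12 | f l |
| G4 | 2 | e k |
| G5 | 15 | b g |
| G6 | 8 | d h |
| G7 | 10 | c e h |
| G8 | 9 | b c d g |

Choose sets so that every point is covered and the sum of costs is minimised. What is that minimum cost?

G1, G2, G3, G7, G8 together cover every point (G1 ∪ G2 ∪ G3 ∪ G7 ∪ G8 = {a, b, c, d, e, f, g, h, i, j, k, l}); total cost 12 + 6 + 12 + 10 + 9 = 49.
No covering selection has total cost below 49.

49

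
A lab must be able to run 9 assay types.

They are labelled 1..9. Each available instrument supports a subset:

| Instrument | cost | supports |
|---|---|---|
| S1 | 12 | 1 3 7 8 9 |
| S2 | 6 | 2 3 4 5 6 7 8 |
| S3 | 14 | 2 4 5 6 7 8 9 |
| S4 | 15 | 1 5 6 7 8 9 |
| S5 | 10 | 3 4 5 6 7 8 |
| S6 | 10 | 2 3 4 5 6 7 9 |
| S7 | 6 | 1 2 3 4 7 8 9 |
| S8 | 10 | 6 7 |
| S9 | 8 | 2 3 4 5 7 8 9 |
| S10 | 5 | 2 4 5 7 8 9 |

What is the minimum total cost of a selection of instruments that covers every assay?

12

S2, S7 together cover every assay (S2 ∪ S7 = {1, 2, 3, 4, 5, 6, 7, 8, 9}); total cost 6 + 6 = 12.
The greedy pick S10, S2, S7 costs 17; no covering selection beats 12.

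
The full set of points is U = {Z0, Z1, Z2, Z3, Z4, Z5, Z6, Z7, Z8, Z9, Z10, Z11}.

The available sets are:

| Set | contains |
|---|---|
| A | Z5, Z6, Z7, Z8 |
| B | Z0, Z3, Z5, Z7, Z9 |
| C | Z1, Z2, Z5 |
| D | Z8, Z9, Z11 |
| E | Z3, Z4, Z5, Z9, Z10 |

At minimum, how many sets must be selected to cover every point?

5

A, B, C, D, and E cover everything between them: the union {Z0, Z1, Z2, Z3, Z4, Z5, Z6, Z7, Z8, Z9, Z10, Z11} is all of U.
Only B contains Z0, so B is forced; the remaining 7 points need at least 4 more sets (each remaining set adds at most 2) — so at least 5 sets are needed, and 5 is optimal.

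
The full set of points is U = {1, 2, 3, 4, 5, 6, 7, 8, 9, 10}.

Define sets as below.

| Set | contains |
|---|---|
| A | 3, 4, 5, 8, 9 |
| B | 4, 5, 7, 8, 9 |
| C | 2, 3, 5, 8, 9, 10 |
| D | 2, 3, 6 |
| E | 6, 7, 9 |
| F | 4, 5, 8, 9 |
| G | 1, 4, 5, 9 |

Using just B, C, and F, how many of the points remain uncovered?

Union of B, C, F = {2, 3, 4, 5, 7, 8, 9, 10}.
Not covered: 1, 6 — 2 points.

2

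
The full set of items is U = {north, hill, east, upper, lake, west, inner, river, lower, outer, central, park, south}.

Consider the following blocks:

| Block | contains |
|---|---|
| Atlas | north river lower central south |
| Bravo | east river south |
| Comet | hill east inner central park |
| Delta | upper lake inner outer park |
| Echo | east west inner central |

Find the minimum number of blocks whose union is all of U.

Atlas and Comet and Delta and Echo together: Atlas ∪ Comet ∪ Delta ∪ Echo = {north, hill, east, upper, lake, west, inner, river, lower, outer, central, park, south} — every item is covered.
Only Echo contains west, so Echo is forced; the remaining 9 items need at least 3 more blocks (each remaining block adds at most 4) — so at least 4 blocks are needed, and 4 is optimal.

4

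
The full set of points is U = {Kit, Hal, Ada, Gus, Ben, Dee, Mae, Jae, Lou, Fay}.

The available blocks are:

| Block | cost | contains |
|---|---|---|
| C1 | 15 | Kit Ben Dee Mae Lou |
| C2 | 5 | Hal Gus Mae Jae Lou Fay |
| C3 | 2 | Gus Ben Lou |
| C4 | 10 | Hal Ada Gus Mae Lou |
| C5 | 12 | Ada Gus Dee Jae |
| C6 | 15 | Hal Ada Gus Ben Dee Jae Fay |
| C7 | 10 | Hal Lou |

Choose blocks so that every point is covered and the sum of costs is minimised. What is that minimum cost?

30

C1, C6 together cover every point (C1 ∪ C6 = {Kit, Hal, Ada, Gus, Ben, Dee, Mae, Jae, Lou, Fay}); total cost 15 + 15 = 30.
The greedy pick C3, C2, C5, C1 costs 34; no covering selection beats 30.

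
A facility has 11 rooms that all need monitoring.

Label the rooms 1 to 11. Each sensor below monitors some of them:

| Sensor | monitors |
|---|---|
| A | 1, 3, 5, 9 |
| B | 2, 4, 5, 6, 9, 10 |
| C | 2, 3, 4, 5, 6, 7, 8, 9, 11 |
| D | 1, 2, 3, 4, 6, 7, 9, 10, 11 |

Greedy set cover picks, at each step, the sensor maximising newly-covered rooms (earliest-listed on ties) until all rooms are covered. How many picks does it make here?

2

Greedy: pick C (covers 9 new) → pick D (covers 2 new). Total picks: 2.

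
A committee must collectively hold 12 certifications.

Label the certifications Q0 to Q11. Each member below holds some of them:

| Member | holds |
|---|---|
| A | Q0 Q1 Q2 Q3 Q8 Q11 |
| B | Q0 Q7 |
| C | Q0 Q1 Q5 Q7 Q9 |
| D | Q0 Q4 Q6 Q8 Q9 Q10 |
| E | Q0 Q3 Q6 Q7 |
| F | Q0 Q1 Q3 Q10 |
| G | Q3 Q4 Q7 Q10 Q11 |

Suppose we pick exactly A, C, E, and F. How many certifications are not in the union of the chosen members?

1

Union of A, C, E, F = {Q0, Q1, Q2, Q3, Q5, Q6, Q7, Q8, Q9, Q10, Q11}.
Not covered: Q4 — 1 certification.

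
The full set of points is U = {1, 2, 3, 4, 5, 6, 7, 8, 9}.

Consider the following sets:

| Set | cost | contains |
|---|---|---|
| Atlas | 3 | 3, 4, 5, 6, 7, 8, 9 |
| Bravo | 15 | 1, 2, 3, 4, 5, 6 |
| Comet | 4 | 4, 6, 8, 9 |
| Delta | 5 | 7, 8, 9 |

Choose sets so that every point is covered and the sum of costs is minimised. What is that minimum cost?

18

Atlas, Bravo together cover every point (Atlas ∪ Bravo = {1, 2, 3, 4, 5, 6, 7, 8, 9}); total cost 3 + 15 = 18.
No covering selection has total cost below 18.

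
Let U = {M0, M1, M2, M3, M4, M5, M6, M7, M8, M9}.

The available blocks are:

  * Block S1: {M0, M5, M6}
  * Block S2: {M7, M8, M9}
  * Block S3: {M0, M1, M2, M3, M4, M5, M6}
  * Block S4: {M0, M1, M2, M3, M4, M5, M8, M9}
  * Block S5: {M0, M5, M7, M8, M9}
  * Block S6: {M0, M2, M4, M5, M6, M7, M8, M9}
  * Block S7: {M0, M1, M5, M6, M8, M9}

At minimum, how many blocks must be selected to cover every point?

Take {S3, S5}. Their union is {M0, M1, M2, M3, M4, M5, M6, M7, M8, M9}, which is all 10 points.
No single block has all 10 points (the largest, S4, has 8), so 2 is optimal.

2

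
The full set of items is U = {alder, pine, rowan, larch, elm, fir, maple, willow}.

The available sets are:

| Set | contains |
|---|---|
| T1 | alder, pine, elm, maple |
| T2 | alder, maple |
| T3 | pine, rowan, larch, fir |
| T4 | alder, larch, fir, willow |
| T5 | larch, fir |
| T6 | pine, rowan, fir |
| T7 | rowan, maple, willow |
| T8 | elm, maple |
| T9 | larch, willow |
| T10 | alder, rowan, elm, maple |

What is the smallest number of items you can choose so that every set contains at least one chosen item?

Take H = {fir, maple, willow}. Each listed set contains at least one of these, so H is a hitting set of size 3.
The sets T2, T6, T9 are pairwise disjoint, so any hitting set needs a separate item for each — at least 3. Hence 3 is optimal.

3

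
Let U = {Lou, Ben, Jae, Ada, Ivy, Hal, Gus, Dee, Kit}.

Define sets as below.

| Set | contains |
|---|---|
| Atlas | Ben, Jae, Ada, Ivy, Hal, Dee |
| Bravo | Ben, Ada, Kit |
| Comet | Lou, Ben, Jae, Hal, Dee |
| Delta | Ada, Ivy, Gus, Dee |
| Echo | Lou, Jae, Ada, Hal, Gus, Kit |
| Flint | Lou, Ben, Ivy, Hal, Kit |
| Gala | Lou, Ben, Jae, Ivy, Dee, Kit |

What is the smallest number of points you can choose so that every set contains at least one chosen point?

2

The 2 points {Dee, Kit} hit every set.
No single point lies in every set, so at least 2 are needed and 2 is optimal.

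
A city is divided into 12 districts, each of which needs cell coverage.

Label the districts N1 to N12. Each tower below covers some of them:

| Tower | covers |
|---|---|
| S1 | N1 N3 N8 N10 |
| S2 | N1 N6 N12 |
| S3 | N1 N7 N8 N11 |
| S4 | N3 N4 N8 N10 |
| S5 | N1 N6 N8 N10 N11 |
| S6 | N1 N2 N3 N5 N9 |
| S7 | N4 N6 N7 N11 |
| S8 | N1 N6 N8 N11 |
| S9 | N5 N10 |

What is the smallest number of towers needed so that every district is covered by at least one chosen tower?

4

Take {S2, S4, S6, S7}. Their union is {N1, N2, N3, N4, N5, N6, N7, N8, N9, N10, N11, N12}, which is all 12 districts.
Only S2 contains N12, so S2 is forced; the remaining 9 districts need at least 3 more towers (each remaining tower adds at most 4) — so at least 4 towers are needed, and 4 is optimal.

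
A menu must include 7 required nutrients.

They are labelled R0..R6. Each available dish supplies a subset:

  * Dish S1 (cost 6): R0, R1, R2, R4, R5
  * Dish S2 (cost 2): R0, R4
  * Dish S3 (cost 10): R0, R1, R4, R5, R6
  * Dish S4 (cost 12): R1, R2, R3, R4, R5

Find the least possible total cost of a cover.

S3, S4 together cover every nutrient (S3 ∪ S4 = {R0, R1, R2, R3, R4, R5, R6}); total cost 10 + 12 = 22.
The greedy pick S2, S1, S3, S4 costs 30; no covering selection beats 22.

22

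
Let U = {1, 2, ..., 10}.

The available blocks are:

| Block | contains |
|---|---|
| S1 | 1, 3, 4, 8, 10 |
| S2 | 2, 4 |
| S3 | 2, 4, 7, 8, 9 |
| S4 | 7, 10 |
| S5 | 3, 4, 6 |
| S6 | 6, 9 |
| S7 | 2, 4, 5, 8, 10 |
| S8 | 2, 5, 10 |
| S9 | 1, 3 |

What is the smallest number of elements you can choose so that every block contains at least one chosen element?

4

H = {1, 2, 6, 10} meets every block (each contains at least one member of H), and |H| = 4.
The blocks S2, S4, S6, S9 are pairwise disjoint, so any hitting set needs a separate element for each — at least 4. Hence 4 is optimal.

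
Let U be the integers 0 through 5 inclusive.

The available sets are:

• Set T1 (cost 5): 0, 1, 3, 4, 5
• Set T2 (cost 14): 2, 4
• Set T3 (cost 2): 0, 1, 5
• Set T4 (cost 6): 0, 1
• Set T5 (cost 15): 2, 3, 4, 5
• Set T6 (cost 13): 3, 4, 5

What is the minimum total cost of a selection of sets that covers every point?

T3, T5 together cover every point (T3 ∪ T5 = {0, 1, 2, 3, 4, 5}); total cost 2 + 15 = 17.
The greedy pick T3, T1, T2 costs 21; no covering selection beats 17.

17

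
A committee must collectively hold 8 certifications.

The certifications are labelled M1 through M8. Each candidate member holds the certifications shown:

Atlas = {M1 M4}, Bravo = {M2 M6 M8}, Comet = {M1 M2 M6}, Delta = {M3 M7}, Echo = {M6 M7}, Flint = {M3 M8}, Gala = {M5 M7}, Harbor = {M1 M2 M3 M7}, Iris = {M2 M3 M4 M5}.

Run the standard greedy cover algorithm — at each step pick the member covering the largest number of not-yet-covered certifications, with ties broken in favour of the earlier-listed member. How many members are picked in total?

Greedy: pick Harbor (covers 4 new) → pick Bravo (covers 2 new) → pick Iris (covers 2 new). Total picks: 3.

3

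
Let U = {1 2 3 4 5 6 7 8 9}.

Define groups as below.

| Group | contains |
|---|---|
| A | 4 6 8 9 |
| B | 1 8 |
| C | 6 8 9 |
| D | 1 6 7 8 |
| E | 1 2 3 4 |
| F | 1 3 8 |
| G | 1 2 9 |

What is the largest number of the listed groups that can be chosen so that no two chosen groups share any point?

2

C, E are pairwise disjoint (C={6,8,9}; E={1,2,3,4}).
Every remaining group overlaps one of these, and no 3 of the listed groups are pairwise disjoint, so 2 is the maximum.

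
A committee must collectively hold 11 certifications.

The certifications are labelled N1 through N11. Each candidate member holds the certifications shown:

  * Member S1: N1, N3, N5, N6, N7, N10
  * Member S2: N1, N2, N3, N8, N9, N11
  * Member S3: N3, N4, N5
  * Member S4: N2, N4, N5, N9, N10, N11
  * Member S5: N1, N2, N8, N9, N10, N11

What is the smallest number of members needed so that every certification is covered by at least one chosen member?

3

S1 and S2 and S3 together: S1 ∪ S2 ∪ S3 = {N1, N2, N3, N4, N5, N6, N7, N8, N9, N10, N11} — every certification is covered.
Only S1 contains N6, so S1 is forced; the remaining 5 certifications need at least 2 more members (each remaining member adds at most 4) — so at least 3 members are needed, and 3 is optimal.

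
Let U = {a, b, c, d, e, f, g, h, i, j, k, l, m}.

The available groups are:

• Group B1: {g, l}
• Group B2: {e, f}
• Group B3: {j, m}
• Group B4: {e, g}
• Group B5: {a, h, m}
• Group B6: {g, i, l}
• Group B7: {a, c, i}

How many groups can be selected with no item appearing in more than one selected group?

4

B1, B2, B3, B7 are pairwise disjoint (B1={g,l}; B2={e,f}; B3={j,m}; B7={a,c,i}).
Every remaining group overlaps one of these, and no 5 of the listed groups are pairwise disjoint, so 4 is the maximum.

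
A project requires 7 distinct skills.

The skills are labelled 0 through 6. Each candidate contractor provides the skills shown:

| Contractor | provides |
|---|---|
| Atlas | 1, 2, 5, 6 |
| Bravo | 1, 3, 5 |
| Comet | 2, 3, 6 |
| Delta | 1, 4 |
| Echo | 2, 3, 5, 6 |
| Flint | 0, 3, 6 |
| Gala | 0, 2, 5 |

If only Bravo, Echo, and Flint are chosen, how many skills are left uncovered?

1

Union of Bravo, Echo, Flint = {0, 1, 2, 3, 5, 6}.
Not covered: 4 — 1 skill.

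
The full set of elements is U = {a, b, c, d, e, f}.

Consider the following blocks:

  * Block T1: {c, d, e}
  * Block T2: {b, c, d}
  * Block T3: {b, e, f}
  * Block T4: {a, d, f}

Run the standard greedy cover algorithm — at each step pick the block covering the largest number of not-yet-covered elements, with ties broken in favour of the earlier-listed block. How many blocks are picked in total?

Greedy: pick T1 (covers 3 new) → pick T3 (covers 2 new) → pick T4 (covers 1 new). Total picks: 3.

3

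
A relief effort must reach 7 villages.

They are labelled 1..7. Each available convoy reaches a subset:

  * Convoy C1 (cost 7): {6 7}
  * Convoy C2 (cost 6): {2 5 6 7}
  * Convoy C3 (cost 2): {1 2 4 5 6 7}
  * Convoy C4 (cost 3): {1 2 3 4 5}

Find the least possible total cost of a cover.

5

C3, C4 together cover every village (C3 ∪ C4 = {1, 2, 3, 4, 5, 6, 7}); total cost 2 + 3 = 5.
No covering selection has total cost below 5.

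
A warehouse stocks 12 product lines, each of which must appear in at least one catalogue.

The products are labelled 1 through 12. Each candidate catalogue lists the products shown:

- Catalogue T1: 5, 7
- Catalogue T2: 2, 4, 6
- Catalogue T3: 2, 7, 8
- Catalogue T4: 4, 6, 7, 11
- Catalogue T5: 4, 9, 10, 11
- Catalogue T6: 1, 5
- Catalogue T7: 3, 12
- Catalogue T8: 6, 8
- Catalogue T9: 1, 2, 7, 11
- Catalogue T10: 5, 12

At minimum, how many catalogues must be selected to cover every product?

5

Take {T1, T5, T7, T8, T9}. Their union is {1, 2, 3, 4, 5, 6, 7, 8, 9, 10, 11, 12}, which is all 12 products.
No 4 of the 10 catalogues cover everything (all 210 combinations miss at least one product), so 5 is optimal.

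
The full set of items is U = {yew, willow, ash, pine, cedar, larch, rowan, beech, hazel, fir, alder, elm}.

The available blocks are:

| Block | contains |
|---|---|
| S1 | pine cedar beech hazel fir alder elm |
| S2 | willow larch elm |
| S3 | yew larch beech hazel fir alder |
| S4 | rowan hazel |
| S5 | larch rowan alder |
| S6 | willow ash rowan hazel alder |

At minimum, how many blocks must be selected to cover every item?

3

S1, S3, and S6 cover everything between them: the union {yew, willow, ash, pine, cedar, larch, rowan, beech, hazel, fir, alder, elm} is all of U.
Only S3 contains yew, so S3 is forced; the remaining 6 items need at least 2 more blocks (each remaining block adds at most 3) — so at least 3 blocks are needed, and 3 is optimal.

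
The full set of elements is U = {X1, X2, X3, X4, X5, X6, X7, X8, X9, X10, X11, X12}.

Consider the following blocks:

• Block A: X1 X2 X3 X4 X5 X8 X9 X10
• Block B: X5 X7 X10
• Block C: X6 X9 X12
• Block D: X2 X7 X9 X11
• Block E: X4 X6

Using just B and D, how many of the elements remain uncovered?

Union of B, D = {X2, X5, X7, X9, X10, X11}.
Not covered: X1, X3, X4, X6, X8, X12 — 6 elements.

6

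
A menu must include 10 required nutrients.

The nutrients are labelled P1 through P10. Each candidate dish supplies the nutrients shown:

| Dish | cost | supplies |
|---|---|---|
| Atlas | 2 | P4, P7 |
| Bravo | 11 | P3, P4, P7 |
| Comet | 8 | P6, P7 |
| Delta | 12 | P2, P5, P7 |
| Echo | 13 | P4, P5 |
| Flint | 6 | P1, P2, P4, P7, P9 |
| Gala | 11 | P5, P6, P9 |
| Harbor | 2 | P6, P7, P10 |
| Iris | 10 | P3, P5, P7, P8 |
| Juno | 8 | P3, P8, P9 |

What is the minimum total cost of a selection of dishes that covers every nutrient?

18

Flint, Harbor, Iris together cover every nutrient (Flint ∪ Harbor ∪ Iris = {P1, P2, P3, P4, P5, P6, P7, P8, P9, P10}); total cost 6 + 2 + 10 = 18.
No covering selection has total cost below 18.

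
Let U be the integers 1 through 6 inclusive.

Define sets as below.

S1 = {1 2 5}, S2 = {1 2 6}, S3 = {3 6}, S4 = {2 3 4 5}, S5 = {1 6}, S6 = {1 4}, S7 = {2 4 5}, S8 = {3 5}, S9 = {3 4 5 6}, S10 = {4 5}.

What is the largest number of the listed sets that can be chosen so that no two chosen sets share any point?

S3, S6 are pairwise disjoint (S3={3,6}; S6={1,4}).
Every remaining set overlaps one of these, and no 3 of the listed sets are pairwise disjoint, so 2 is the maximum.

2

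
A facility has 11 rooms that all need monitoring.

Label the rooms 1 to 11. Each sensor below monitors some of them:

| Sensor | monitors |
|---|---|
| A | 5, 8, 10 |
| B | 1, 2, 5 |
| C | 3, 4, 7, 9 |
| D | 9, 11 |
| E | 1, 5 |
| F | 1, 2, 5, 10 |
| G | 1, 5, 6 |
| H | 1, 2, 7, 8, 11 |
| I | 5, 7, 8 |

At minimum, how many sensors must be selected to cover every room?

4

Take {A, C, G, H}. Their union is {1, 2, 3, 4, 5, 6, 7, 8, 9, 10, 11}, which is all 11 rooms.
No 3 of the 9 sensors cover everything (all 84 combinations miss at least one room), so 4 is optimal.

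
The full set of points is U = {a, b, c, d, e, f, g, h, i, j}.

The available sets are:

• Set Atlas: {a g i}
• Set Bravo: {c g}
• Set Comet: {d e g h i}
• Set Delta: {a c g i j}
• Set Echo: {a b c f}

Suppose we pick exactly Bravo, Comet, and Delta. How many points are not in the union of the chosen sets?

Union of Bravo, Comet, Delta = {a, c, d, e, g, h, i, j}.
Not covered: b, f — 2 points.

2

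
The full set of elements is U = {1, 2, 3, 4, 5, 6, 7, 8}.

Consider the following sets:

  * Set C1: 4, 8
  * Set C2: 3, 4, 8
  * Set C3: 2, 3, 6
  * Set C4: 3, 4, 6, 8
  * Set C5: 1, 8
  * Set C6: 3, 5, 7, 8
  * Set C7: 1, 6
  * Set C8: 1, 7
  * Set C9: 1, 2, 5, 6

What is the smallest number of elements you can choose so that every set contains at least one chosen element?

The 3 elements {1, 3, 4} hit every set.
The sets C1, C3, C8 are pairwise disjoint, so any hitting set needs a separate element for each — at least 3. Hence 3 is optimal.

3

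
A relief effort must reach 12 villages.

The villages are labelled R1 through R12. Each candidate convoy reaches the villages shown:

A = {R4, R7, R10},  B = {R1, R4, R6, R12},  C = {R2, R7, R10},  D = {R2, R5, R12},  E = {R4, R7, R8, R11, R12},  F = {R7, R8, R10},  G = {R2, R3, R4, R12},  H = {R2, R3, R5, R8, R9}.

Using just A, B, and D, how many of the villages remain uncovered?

Union of A, B, D = {R1, R2, R4, R5, R6, R7, R10, R12}.
Not covered: R3, R8, R9, R11 — 4 villages.

4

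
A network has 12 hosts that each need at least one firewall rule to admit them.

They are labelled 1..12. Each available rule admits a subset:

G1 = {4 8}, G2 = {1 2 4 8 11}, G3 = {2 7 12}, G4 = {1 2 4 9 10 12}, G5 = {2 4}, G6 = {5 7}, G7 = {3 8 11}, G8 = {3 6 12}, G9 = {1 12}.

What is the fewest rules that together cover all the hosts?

4

Take {G4, G6, G7, G8}. Their union is {1, 2, 3, 4, 5, 6, 7, 8, 9, 10, 11, 12}, which is all 12 hosts.
No 3 of the 9 rules cover everything (all 84 combinations miss at least one host), so 4 is optimal.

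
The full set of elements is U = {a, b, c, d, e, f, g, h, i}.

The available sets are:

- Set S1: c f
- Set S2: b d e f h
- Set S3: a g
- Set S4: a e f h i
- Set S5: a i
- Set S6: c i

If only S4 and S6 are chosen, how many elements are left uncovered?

3

Union of S4, S6 = {a, c, e, f, h, i}.
Not covered: b, d, g — 3 elements.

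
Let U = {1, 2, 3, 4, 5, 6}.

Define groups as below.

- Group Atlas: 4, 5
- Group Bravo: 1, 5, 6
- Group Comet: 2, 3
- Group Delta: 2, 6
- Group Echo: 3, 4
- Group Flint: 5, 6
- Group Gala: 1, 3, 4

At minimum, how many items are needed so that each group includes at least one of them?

3

H = {2, 3, 5} meets every group (each contains at least one member of H), and |H| = 3.
No choice of 2 items meets every group, so 3 is the minimum.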